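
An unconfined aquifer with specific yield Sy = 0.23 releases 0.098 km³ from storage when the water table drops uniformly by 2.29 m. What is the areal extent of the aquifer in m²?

A ≈ 1.86 × 10^8 m²

ΔV = 0.098 km³ = 9.8 × 10^7 m³
A = ΔV / (Sy × Δh) = 9.8 × 10^7 / (0.23 × 2.29) = 1.861 × 10^8 m²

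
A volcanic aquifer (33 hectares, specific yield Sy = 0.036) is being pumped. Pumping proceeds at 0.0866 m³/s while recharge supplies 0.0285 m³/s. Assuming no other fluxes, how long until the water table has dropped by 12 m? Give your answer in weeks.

A = 33 hectares = 3.3 × 10^5 m²
ΔV = Sy × A × Δh = 0.036 × 3.3 × 10^5 × 12 = 1.426 × 10^5 m³
Net withdrawal = 0.0866 − 0.0285 = 0.0581 m³/s = 5020 m³/d
t = ΔV / Q = 1.426 × 10^5 m³ / 5020 m³/d = 28.4 d
t = 28.4 d ≈ 4.057 weeks

t ≈ 4.06 weeks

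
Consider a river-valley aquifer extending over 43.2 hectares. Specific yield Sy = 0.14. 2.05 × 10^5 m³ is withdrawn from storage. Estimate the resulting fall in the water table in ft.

A = 43.2 hectares = 4.32 × 10^5 m²
Δh = ΔV / (Sy × A) = 2.05 × 10^5 m³ / (0.14 × 4.32 × 10^5 m²) = 3.39 m
Δh = 3.39 m = 11.12 ft

Δh ≈ 11.1 ft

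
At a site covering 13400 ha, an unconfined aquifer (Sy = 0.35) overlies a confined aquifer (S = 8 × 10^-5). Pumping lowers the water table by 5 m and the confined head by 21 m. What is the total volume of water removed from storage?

A = 13400 ha = 1.34 × 10^8 m²
Unconfined: ΔV_u = Sy × A × Δh_u = 0.35 × 1.34 × 10^8 × 5 = 2.345 × 10^8 m³
Confined: ΔV_c = S × A × Δh_c = 8 × 10^-5 × 1.34 × 10^8 × 21 = 2.251 × 10^5 m³
Total ΔV = 2.345 × 10^8 + 2.251 × 10^5 = 2.347 × 10^8 m³

ΔV ≈ 2.35 × 10^8 m³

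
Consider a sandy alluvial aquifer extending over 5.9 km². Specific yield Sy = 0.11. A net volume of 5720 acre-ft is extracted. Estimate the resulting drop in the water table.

Δh ≈ 10.9 m

A = 5.9 km² = 5.9 × 10^6 m²
ΔV = 5720 acre-ft = 7.056 × 10^6 m³
Δh = ΔV / (Sy × A) = 7.056 × 10^6 m³ / (0.11 × 5.9 × 10^6 m²) = 10.87 m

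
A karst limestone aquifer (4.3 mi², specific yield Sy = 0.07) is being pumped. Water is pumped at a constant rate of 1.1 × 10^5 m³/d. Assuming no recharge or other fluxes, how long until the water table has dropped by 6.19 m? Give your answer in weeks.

t ≈ 6.27 weeks

A = 4.3 mi² = 1.114 × 10^7 m²
ΔV = Sy × A × Δh = 0.07 × 1.114 × 10^7 × 6.19 = 4.826 × 10^6 m³
t = ΔV / Q = 4.826 × 10^6 m³ / 1.1 × 10^5 m³/d = 43.87 d
t = 43.87 d ≈ 6.267 weeks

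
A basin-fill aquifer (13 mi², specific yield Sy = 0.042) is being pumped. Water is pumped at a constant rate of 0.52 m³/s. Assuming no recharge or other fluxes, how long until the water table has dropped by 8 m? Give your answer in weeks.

A = 13 mi² = 3.367 × 10^7 m²
ΔV = Sy × A × Δh = 0.042 × 3.367 × 10^7 × 8 = 1.131 × 10^7 m³
Q = 0.52 m³/s = 44930 m³/d
t = ΔV / Q = 1.131 × 10^7 m³ / 44930 m³/d = 251.8 d
t = 251.8 d ≈ 35.97 weeks

t ≈ 36 weeks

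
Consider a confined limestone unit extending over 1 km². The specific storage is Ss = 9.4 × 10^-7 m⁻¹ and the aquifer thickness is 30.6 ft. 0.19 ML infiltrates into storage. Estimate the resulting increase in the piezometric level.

b = 30.6 ft = 9.327 m
S = Ss × b = 9.4 × 10^-7 m⁻¹ × 9.327 m = 8.767 × 10^-6
A = 1 km² = 1 × 10^6 m²
ΔV = 0.19 ML = 190 m³
Δh = ΔV / (S × A) = 190 m³ / (8.767 × 10^-6 × 1 × 10^6 m²) = 21.67 m

Δh ≈ 21.7 m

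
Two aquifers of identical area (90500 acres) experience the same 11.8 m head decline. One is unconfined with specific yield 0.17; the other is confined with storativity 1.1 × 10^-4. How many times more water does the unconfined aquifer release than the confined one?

A = 90500 acres = 3.662 × 10^8 m²
Unconfined: ΔV_u = Sy × A × Δh = 0.17 × 3.662 × 10^8 × 11.8 = 7.347 × 10^8 m³
Confined: ΔV_c = S × A × Δh = 1.1 × 10^-4 × 3.662 × 10^8 × 11.8 = 4.754 × 10^5 m³
Ratio = ΔV_u / ΔV_c = Sy / S = 0.17 / 1.1 × 10^-4 = 1545

ΔV_u / ΔV_c ≈ 1550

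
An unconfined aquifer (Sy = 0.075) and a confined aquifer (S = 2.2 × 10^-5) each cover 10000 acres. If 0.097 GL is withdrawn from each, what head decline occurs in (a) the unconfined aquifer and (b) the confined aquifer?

Δh_u ≈ 0.032 m; Δh_c ≈ 109 m

A = 10000 acres = 4.047 × 10^7 m²
ΔV = 0.097 GL = 97000 m³
Unconfined: Δh_u = ΔV/(Sy·A) = 97000/(0.075 × 4.047 × 10^7) = 0.03196 m
Confined: Δh_c = ΔV/(S·A) = 97000/(2.2 × 10^-5 × 4.047 × 10^7) = 109 m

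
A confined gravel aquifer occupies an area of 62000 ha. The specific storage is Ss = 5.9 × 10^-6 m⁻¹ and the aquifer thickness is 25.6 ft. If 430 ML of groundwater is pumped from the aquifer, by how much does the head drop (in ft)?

b = 25.6 ft = 7.803 m
S = Ss × b = 5.9 × 10^-6 m⁻¹ × 7.803 m = 4.604 × 10^-5
A = 62000 ha = 6.2 × 10^8 m²
ΔV = 430 ML = 4.3 × 10^5 m³
Δh = ΔV / (S × A) = 4.3 × 10^5 m³ / (4.604 × 10^-5 × 6.2 × 10^8 m²) = 15.07 m
Δh = 15.07 m = 49.43 ft

Δh ≈ 49.4 ft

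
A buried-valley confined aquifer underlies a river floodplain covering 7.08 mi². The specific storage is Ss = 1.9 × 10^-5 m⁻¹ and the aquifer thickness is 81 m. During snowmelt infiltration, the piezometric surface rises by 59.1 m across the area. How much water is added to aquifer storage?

S = Ss × b = 1.9 × 10^-5 m⁻¹ × 81 m = 1.539 × 10^-3
A = 7.08 mi² = 1.834 × 10^7 m²
ΔV = S × A × Δh = 0.001539 × 1.834 × 10^7 m² × 59.1 m = 1.668 × 10^6 m³

ΔV ≈ 1.67 × 10^6 m³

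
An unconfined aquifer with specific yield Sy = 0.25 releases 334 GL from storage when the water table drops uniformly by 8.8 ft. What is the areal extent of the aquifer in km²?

Δh = 8.8 ft = 2.682 m
ΔV = 334 GL = 3.34 × 10^8 m³
A = ΔV / (Sy × Δh) = 3.34 × 10^8 / (0.25 × 2.682) = 4.981 × 10^8 m²
A = 4.981 × 10^8 m² = 498.1 km²

A ≈ 498 km²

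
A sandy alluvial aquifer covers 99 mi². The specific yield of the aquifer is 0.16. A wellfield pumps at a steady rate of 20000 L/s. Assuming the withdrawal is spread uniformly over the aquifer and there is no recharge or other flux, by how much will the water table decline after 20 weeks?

Δh ≈ 5.9 m

A = 99 mi² = 2.564 × 10^8 m²
Q = 20000 L/s = 1.728 × 10^6 m³/d
t = 20 weeks = 140 d
ΔV = Q × t = 1.728 × 10^6 m³/d × 140 d = 2.419 × 10^8 m³
Δh = ΔV / (Sy × A) = 2.419 × 10^8 / (0.16 × 2.564 × 10^8) = 5.897 m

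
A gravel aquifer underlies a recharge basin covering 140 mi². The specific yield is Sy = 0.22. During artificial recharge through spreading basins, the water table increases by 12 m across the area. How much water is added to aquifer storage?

A = 140 mi² = 3.626 × 10^8 m²
ΔV = Sy × A × Δh = 0.22 × 3.626 × 10^8 m² × 12 m = 9.573 × 10^8 m³

ΔV ≈ 9.57 × 10^8 m³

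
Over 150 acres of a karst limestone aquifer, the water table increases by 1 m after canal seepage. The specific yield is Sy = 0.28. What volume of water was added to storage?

ΔV ≈ 1.7 × 10^5 m³

A = 150 acres = 6.07 × 10^5 m²
ΔV = Sy × A × Δh = 0.28 × 6.07 × 10^5 m² × 1 m = 1.7 × 10^5 m³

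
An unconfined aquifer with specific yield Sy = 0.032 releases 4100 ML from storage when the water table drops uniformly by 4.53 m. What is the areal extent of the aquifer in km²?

A ≈ 28.3 km²

ΔV = 4100 ML = 4.1 × 10^6 m³
A = ΔV / (Sy × Δh) = 4.1 × 10^6 / (0.032 × 4.53) = 2.828 × 10^7 m²
A = 2.828 × 10^7 m² = 28.28 km²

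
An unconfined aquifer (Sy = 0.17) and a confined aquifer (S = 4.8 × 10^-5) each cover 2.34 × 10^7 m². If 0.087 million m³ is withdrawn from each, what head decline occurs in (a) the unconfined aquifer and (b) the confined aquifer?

Δh_u ≈ 0.0219 m; Δh_c ≈ 77.5 m

ΔV = 0.087 million m³ = 87000 m³
Unconfined: Δh_u = ΔV/(Sy·A) = 87000/(0.17 × 2.34 × 10^7) = 0.02187 m
Confined: Δh_c = ΔV/(S·A) = 87000/(4.8 × 10^-5 × 2.34 × 10^7) = 77.46 m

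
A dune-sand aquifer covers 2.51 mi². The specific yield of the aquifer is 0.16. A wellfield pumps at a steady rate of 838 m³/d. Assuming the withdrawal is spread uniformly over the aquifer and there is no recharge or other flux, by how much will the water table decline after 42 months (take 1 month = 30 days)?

A = 2.51 mi² = 6.501 × 10^6 m²
t = 42 months = 1260 d
ΔV = Q × t = 838 m³/d × 1260 d = 1.056 × 10^6 m³
Δh = ΔV / (Sy × A) = 1.056 × 10^6 / (0.16 × 6.501 × 10^6) = 1.015 m

Δh ≈ 1.02 m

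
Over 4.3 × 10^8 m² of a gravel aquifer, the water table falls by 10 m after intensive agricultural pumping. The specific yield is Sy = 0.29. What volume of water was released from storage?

ΔV = Sy × A × Δh = 0.29 × 4.3 × 10^8 m² × 10 m = 1.247 × 10^9 m³

ΔV ≈ 1.25 × 10^9 m³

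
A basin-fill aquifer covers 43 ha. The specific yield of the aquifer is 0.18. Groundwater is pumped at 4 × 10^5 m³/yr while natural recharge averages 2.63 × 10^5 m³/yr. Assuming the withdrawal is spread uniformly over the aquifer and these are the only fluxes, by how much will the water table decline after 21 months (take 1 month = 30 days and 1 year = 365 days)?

A = 43 ha = 4.3 × 10^5 m²
Net abstraction = 4 × 10^5 − 2.63 × 10^5 = 1.37 × 10^5 m³/yr
Q_net = 1.37 × 10^5 m³/yr = 375.3 m³/d
t = 21 months = 630 d
ΔV = Q × t = 375.3 m³/d × 630 d = 2.365 × 10^5 m³
Δh = ΔV / (Sy × A) = 2.365 × 10^5 / (0.18 × 4.3 × 10^5) = 3.055 m

Δh ≈ 3.06 m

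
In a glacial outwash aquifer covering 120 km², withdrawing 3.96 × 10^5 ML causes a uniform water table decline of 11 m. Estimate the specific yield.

Sy ≈ 0.3

A = 120 km² = 1.2 × 10^8 m²
ΔV = 3.96 × 10^5 ML = 3.96 × 10^8 m³
Sy = ΔV / (A × Δh) = 3.96 × 10^8 m³ / (1.2 × 10^8 m² × 11 m) = 0.3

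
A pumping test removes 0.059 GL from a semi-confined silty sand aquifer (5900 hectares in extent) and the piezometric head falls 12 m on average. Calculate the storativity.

S ≈ 8.3 × 10^-5

A = 5900 hectares = 5.9 × 10^7 m²
ΔV = 0.059 GL = 59000 m³
S = ΔV / (A × Δh) = 59000 m³ / (5.9 × 10^7 m² × 12 m) = 8.333 × 10^-5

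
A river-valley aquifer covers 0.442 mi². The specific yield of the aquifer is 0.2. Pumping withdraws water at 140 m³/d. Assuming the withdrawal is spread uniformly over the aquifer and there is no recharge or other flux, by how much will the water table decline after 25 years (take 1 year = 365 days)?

Δh ≈ 5.58 m

A = 0.442 mi² = 1.145 × 10^6 m²
t = 25 years = 9125 d
ΔV = Q × t = 140 m³/d × 9125 d = 1.278 × 10^6 m³
Δh = ΔV / (Sy × A) = 1.278 × 10^6 / (0.2 × 1.145 × 10^6) = 5.58 m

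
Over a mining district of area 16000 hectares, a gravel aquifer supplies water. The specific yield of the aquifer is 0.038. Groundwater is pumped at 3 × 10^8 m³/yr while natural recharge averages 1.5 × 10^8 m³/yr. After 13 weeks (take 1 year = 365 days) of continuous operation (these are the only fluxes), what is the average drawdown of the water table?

A = 16000 hectares = 1.6 × 10^8 m²
Net abstraction = 3 × 10^8 − 1.5 × 10^8 = 1.5 × 10^8 m³/yr
Q_net = 1.5 × 10^8 m³/yr = 4.11 × 10^5 m³/d
t = 13 weeks = 91 d
ΔV = Q × t = 4.11 × 10^5 m³/d × 91 d = 3.74 × 10^7 m³
Δh = ΔV / (Sy × A) = 3.74 × 10^7 / (0.038 × 1.6 × 10^8) = 6.151 m

Δh ≈ 6.15 m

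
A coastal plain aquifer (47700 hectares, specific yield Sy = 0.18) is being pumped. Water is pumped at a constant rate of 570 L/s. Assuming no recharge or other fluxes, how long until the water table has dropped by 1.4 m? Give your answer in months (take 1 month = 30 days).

A = 47700 hectares = 4.77 × 10^8 m²
ΔV = Sy × A × Δh = 0.18 × 4.77 × 10^8 × 1.4 = 1.202 × 10^8 m³
Q = 570 L/s = 49250 m³/d
t = ΔV / Q = 1.202 × 10^8 m³ / 49250 m³/d = 2441 d
t = 2441 d ≈ 81.36 months

t ≈ 81.4 months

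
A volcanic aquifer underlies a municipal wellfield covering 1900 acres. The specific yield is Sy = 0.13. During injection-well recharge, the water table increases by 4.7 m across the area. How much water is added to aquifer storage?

ΔV ≈ 4.7 × 10^6 m³

A = 1900 acres = 7.689 × 10^6 m²
ΔV = Sy × A × Δh = 0.13 × 7.689 × 10^6 m² × 4.7 m = 4.698 × 10^6 m³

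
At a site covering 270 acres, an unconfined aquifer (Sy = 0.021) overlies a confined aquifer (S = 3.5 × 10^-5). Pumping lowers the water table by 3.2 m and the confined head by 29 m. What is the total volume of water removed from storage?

ΔV ≈ 74500 m³

A = 270 acres = 1.093 × 10^6 m²
Unconfined: ΔV_u = Sy × A × Δh_u = 0.021 × 1.093 × 10^6 × 3.2 = 73430 m³
Confined: ΔV_c = S × A × Δh_c = 3.5 × 10^-5 × 1.093 × 10^6 × 29 = 1109 m³
Total ΔV = 73430 + 1109 = 74540 m³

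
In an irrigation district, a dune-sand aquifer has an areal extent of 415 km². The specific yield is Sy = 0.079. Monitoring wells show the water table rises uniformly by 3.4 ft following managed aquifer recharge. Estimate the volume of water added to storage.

ΔV ≈ 3.4 × 10^7 m³

A = 415 km² = 4.15 × 10^8 m²
Δh = 3.4 ft = 1.036 m
ΔV = Sy × A × Δh = 0.079 × 4.15 × 10^8 m² × 1.036 m = 3.398 × 10^7 m³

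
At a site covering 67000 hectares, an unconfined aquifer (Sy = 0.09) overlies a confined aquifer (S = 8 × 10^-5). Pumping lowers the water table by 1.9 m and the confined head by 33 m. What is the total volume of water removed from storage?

A = 67000 hectares = 6.7 × 10^8 m²
Unconfined: ΔV_u = Sy × A × Δh_u = 0.09 × 6.7 × 10^8 × 1.9 = 1.146 × 10^8 m³
Confined: ΔV_c = S × A × Δh_c = 8 × 10^-5 × 6.7 × 10^8 × 33 = 1.769 × 10^6 m³
Total ΔV = 1.146 × 10^8 + 1.769 × 10^6 = 1.163 × 10^8 m³

ΔV ≈ 1.16 × 10^8 m³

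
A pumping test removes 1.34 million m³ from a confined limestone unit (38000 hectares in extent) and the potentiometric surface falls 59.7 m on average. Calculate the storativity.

S ≈ 5.9 × 10^-5

A = 38000 hectares = 3.8 × 10^8 m²
ΔV = 1.34 million m³ = 1.34 × 10^6 m³
S = ΔV / (A × Δh) = 1.34 × 10^6 m³ / (3.8 × 10^8 m² × 59.7 m) = 5.907 × 10^-5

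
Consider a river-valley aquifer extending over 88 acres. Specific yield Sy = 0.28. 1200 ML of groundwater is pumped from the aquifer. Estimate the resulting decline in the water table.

Δh ≈ 12 m

A = 88 acres = 3.561 × 10^5 m²
ΔV = 1200 ML = 1.2 × 10^6 m³
Δh = ΔV / (Sy × A) = 1.2 × 10^6 m³ / (0.28 × 3.561 × 10^5 m²) = 12.03 m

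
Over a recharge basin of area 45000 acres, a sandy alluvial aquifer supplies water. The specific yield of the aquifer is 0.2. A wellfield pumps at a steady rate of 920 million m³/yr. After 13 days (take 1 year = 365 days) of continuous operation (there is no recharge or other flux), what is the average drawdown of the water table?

Δh ≈ 0.9 m

A = 45000 acres = 1.821 × 10^8 m²
Q = 920 million m³/yr = 2.521 × 10^6 m³/d
ΔV = Q × t = 2.521 × 10^6 m³/d × 13 d = 3.277 × 10^7 m³
Δh = ΔV / (Sy × A) = 3.277 × 10^7 / (0.2 × 1.821 × 10^8) = 0.8997 m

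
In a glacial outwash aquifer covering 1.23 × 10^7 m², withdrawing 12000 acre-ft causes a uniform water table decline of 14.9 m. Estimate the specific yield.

ΔV = 12000 acre-ft = 1.48 × 10^7 m³
Sy = ΔV / (A × Δh) = 1.48 × 10^7 m³ / (1.23 × 10^7 m² × 14.9 m) = 0.08076

Sy ≈ 0.081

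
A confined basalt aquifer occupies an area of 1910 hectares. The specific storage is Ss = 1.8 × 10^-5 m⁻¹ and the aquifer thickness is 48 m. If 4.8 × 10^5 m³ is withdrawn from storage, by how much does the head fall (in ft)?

S = Ss × b = 1.8 × 10^-5 m⁻¹ × 48 m = 8.64 × 10^-4
A = 1910 hectares = 1.91 × 10^7 m²
Δh = ΔV / (S × A) = 4.8 × 10^5 m³ / (8.64 × 10^-4 × 1.91 × 10^7 m²) = 29.09 m
Δh = 29.09 m = 95.43 ft

Δh ≈ 95.4 ft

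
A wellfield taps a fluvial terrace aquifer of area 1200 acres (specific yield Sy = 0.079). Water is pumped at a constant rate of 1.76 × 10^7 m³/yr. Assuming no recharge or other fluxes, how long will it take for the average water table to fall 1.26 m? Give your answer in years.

A = 1200 acres = 4.856 × 10^6 m²
ΔV = Sy × A × Δh = 0.079 × 4.856 × 10^6 × 1.26 = 4.834 × 10^5 m³
Q = 1.76 × 10^7 m³/yr = 48220 m³/d
t = ΔV / Q = 4.834 × 10^5 m³ / 48220 m³/d = 10.02 d
t = 10.02 d ≈ 0.02747 years

t ≈ 0.0275 years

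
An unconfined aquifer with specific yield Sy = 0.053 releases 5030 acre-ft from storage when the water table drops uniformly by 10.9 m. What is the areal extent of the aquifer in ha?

A ≈ 1070 ha

ΔV = 5030 acre-ft = 6.204 × 10^6 m³
A = ΔV / (Sy × Δh) = 6.204 × 10^6 / (0.053 × 10.9) = 1.074 × 10^7 m²
A = 1.074 × 10^7 m² = 1074 ha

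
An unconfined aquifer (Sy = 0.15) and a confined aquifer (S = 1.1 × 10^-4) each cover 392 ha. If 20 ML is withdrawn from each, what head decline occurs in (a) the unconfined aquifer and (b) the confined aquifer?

Δh_u ≈ 0.034 m; Δh_c ≈ 46.4 m

A = 392 ha = 3.92 × 10^6 m²
ΔV = 20 ML = 20000 m³
Unconfined: Δh_u = ΔV/(Sy·A) = 20000/(0.15 × 3.92 × 10^6) = 0.03401 m
Confined: Δh_c = ΔV/(S·A) = 20000/(1.1 × 10^-4 × 3.92 × 10^6) = 46.38 m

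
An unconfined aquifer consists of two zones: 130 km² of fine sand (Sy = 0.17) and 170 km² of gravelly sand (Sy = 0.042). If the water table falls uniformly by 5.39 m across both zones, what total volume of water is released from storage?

ΔV ≈ 1.58 × 10^8 m³

A₁ = 130 km² = 1.3 × 10^8 m²; A₂ = 170 km² = 1.7 × 10^8 m²
ΔV₁ = 0.17 × 1.3 × 10^8 × 5.39 = 1.191 × 10^8 m³
ΔV₂ = 0.042 × 1.7 × 10^8 × 5.39 = 3.848 × 10^7 m³
ΔV = ΔV₁ + ΔV₂ = 1.576 × 10^8 m³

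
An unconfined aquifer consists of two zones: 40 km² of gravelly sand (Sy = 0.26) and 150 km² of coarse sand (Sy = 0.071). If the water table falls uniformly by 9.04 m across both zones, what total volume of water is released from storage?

A₁ = 40 km² = 4 × 10^7 m²; A₂ = 150 km² = 1.5 × 10^8 m²
ΔV₁ = 0.26 × 4 × 10^7 × 9.04 = 9.402 × 10^7 m³
ΔV₂ = 0.071 × 1.5 × 10^8 × 9.04 = 9.628 × 10^7 m³
ΔV = ΔV₁ + ΔV₂ = 1.903 × 10^8 m³

ΔV ≈ 1.9 × 10^8 m³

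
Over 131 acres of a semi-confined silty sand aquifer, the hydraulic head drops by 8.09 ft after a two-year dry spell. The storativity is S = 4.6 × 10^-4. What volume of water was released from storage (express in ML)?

ΔV ≈ 0.601 ML

A = 131 acres = 5.301 × 10^5 m²
Δh = 8.09 ft = 2.466 m
ΔV = S × A × Δh = 4.6 × 10^-4 × 5.301 × 10^5 m² × 2.466 m = 601.3 m³
ΔV = 601.3 m³ = 0.6013 ML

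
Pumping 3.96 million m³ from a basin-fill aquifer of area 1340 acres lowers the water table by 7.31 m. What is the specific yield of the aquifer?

A = 1340 acres = 5.423 × 10^6 m²
ΔV = 3.96 million m³ = 3.96 × 10^6 m³
Sy = ΔV / (A × Δh) = 3.96 × 10^6 m³ / (5.423 × 10^6 m² × 7.31 m) = 0.0999

Sy ≈ 0.1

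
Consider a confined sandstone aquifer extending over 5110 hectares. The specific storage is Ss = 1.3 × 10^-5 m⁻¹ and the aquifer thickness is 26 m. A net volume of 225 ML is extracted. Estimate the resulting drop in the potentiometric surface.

S = Ss × b = 1.3 × 10^-5 m⁻¹ × 26 m = 3.38 × 10^-4
A = 5110 hectares = 5.11 × 10^7 m²
ΔV = 225 ML = 2.25 × 10^5 m³
Δh = ΔV / (S × A) = 2.25 × 10^5 m³ / (3.38 × 10^-4 × 5.11 × 10^7 m²) = 13.03 m

Δh ≈ 13 m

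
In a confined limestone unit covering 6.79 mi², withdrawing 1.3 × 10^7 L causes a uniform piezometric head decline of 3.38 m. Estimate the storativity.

S ≈ 2.2 × 10^-4

A = 6.79 mi² = 1.759 × 10^7 m²
ΔV = 1.3 × 10^7 L = 13000 m³
S = ΔV / (A × Δh) = 13000 m³ / (1.759 × 10^7 m² × 3.38 m) = 2.187 × 10^-4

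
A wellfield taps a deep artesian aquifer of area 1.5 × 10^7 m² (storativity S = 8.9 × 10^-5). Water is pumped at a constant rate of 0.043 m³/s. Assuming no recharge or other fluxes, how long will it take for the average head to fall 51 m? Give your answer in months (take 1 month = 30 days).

t ≈ 0.611 months

ΔV = S × A × Δh = 8.9 × 10^-5 × 1.5 × 10^7 × 51 = 68080 m³
Q = 0.043 m³/s = 3715 m³/d
t = ΔV / Q = 68080 m³ / 3715 m³/d = 18.33 d
t = 18.33 d ≈ 0.6109 months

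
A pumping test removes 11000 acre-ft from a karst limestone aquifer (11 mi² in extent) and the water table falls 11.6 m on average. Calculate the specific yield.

A = 11 mi² = 2.849 × 10^7 m²
ΔV = 11000 acre-ft = 1.357 × 10^7 m³
Sy = ΔV / (A × Δh) = 1.357 × 10^7 m³ / (2.849 × 10^7 m² × 11.6 m) = 0.04106

Sy ≈ 0.041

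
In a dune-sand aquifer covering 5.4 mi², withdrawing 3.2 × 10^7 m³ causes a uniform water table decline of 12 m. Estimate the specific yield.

Sy ≈ 0.19

A = 5.4 mi² = 1.399 × 10^7 m²
Sy = ΔV / (A × Δh) = 3.2 × 10^7 m³ / (1.399 × 10^7 m² × 12 m) = 0.1907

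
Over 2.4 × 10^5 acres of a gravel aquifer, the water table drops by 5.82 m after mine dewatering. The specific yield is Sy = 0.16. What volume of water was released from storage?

ΔV ≈ 9.04 × 10^8 m³

A = 2.4 × 10^5 acres = 9.712 × 10^8 m²
ΔV = Sy × A × Δh = 0.16 × 9.712 × 10^8 m² × 5.82 m = 9.044 × 10^8 m³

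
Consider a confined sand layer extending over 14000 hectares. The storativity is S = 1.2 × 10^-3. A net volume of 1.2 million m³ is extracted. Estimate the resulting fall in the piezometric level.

A = 14000 hectares = 1.4 × 10^8 m²
ΔV = 1.2 million m³ = 1.2 × 10^6 m³
Δh = ΔV / (S × A) = 1.2 × 10^6 m³ / (0.0012 × 1.4 × 10^8 m²) = 7.143 m

Δh ≈ 7.14 m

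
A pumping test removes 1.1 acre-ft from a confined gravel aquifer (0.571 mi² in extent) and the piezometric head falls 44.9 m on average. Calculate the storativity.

S ≈ 2 × 10^-5

A = 0.571 mi² = 1.479 × 10^6 m²
ΔV = 1.1 acre-ft = 1357 m³
S = ΔV / (A × Δh) = 1357 m³ / (1.479 × 10^6 m² × 44.9 m) = 2.043 × 10^-5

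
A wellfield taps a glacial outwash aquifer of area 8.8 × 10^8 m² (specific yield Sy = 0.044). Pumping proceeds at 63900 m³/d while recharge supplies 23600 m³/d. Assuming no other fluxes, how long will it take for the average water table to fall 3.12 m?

ΔV = Sy × A × Δh = 0.044 × 8.8 × 10^8 × 3.12 = 1.208 × 10^8 m³
Net withdrawal = 63900 − 23600 = 40300 m³/d
t = ΔV / Q = 1.208 × 10^8 m³ / 40300 m³/d = 2998 d

t ≈ 3000 days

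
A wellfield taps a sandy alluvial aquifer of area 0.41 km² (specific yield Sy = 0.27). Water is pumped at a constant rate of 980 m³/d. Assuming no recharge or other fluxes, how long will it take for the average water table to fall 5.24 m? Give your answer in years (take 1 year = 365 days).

t ≈ 1.62 years

A = 0.41 km² = 4.1 × 10^5 m²
ΔV = Sy × A × Δh = 0.27 × 4.1 × 10^5 × 5.24 = 5.801 × 10^5 m³
t = ΔV / Q = 5.801 × 10^5 m³ / 980 m³/d = 591.9 d
t = 591.9 d ≈ 1.622 years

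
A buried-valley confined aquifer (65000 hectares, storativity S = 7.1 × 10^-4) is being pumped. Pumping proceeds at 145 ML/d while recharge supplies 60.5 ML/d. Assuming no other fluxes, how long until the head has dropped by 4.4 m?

A = 65000 hectares = 6.5 × 10^8 m²
ΔV = S × A × Δh = 7.1 × 10^-4 × 6.5 × 10^8 × 4.4 = 2.031 × 10^6 m³
Net withdrawal = 145 − 60.5 = 84.5 ML/d = 84500 m³/d
t = ΔV / Q = 2.031 × 10^6 m³ / 84500 m³/d = 24.03 d

t ≈ 24 days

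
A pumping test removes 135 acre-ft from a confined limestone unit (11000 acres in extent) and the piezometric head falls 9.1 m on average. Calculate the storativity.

A = 11000 acres = 4.452 × 10^7 m²
ΔV = 135 acre-ft = 1.665 × 10^5 m³
S = ΔV / (A × Δh) = 1.665 × 10^5 m³ / (4.452 × 10^7 m² × 9.1 m) = 4.111 × 10^-4

S ≈ 4.1 × 10^-4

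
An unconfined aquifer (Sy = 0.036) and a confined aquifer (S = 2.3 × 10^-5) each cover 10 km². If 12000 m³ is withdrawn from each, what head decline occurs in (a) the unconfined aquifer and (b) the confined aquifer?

A = 10 km² = 1 × 10^7 m²
Unconfined: Δh_u = ΔV/(Sy·A) = 12000/(0.036 × 1 × 10^7) = 0.03333 m
Confined: Δh_c = ΔV/(S·A) = 12000/(2.3 × 10^-5 × 1 × 10^7) = 52.17 m

Δh_u ≈ 0.0333 m; Δh_c ≈ 52.2 m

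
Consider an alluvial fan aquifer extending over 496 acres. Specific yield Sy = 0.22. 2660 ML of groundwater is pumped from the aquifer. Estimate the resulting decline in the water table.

A = 496 acres = 2.007 × 10^6 m²
ΔV = 2660 ML = 2.66 × 10^6 m³
Δh = ΔV / (Sy × A) = 2.66 × 10^6 m³ / (0.22 × 2.007 × 10^6 m²) = 6.024 m

Δh ≈ 6.02 m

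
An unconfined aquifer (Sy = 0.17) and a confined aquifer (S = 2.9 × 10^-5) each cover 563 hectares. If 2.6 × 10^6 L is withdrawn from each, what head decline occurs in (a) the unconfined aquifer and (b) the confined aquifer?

Δh_u ≈ 0.00272 m; Δh_c ≈ 15.9 m

A = 563 hectares = 5.63 × 10^6 m²
ΔV = 2.6 × 10^6 L = 2600 m³
Unconfined: Δh_u = ΔV/(Sy·A) = 2600/(0.17 × 5.63 × 10^6) = 0.002717 m
Confined: Δh_c = ΔV/(S·A) = 2600/(2.9 × 10^-5 × 5.63 × 10^6) = 15.92 m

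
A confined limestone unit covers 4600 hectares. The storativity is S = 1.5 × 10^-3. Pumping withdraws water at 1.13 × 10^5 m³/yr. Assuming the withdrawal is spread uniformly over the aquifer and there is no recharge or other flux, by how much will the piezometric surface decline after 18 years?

A = 4600 hectares = 4.6 × 10^7 m²
Q = 1.13 × 10^5 m³/yr = 309.6 m³/d
t = 18 years = 6570 d
ΔV = Q × t = 309.6 m³/d × 6570 d = 2.034 × 10^6 m³
Δh = ΔV / (S × A) = 2.034 × 10^6 / (0.0015 × 4.6 × 10^7) = 29.48 m

Δh ≈ 29.5 m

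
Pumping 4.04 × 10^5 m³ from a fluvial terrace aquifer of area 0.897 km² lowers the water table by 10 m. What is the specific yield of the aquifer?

Sy ≈ 0.045

A = 0.897 km² = 8.97 × 10^5 m²
Sy = ΔV / (A × Δh) = 4.04 × 10^5 m³ / (8.97 × 10^5 m² × 10 m) = 0.04504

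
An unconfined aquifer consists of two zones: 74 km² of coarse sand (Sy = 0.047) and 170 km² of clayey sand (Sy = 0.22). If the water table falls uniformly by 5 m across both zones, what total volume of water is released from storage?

ΔV ≈ 2.04 × 10^8 m³

A₁ = 74 km² = 7.4 × 10^7 m²; A₂ = 170 km² = 1.7 × 10^8 m²
ΔV₁ = 0.047 × 7.4 × 10^7 × 5 = 1.739 × 10^7 m³
ΔV₂ = 0.22 × 1.7 × 10^8 × 5 = 1.87 × 10^8 m³
ΔV = ΔV₁ + ΔV₂ = 2.044 × 10^8 m³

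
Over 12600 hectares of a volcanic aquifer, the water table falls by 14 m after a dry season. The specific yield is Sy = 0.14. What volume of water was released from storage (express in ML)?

A = 12600 hectares = 1.26 × 10^8 m²
ΔV = Sy × A × Δh = 0.14 × 1.26 × 10^8 m² × 14 m = 2.47 × 10^8 m³
ΔV = 2.47 × 10^8 m³ = 2.47 × 10^5 ML

ΔV ≈ 2.47 × 10^5 ML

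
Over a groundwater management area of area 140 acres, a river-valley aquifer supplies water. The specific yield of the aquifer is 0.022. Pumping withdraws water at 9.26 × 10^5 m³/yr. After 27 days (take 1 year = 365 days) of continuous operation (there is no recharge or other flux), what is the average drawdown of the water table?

A = 140 acres = 5.666 × 10^5 m²
Q = 9.26 × 10^5 m³/yr = 2537 m³/d
ΔV = Q × t = 2537 m³/d × 27 d = 68500 m³
Δh = ΔV / (Sy × A) = 68500 / (0.022 × 5.666 × 10^5) = 5.496 m

Δh ≈ 5.5 m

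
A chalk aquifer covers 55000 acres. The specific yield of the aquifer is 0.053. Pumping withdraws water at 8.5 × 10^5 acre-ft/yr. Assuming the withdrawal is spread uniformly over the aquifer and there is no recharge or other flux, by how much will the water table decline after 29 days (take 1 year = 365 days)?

A = 55000 acres = 2.226 × 10^8 m²
Q = 8.5 × 10^5 acre-ft/yr = 2.872 × 10^6 m³/d
ΔV = Q × t = 2.872 × 10^6 m³/d × 29 d = 8.33 × 10^7 m³
Δh = ΔV / (Sy × A) = 8.33 × 10^7 / (0.053 × 2.226 × 10^8) = 7.062 m

Δh ≈ 7.06 m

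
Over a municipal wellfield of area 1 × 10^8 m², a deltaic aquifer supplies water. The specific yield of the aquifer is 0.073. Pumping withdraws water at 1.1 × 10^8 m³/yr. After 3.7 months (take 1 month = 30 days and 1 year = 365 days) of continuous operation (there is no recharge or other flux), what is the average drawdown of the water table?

Q = 1.1 × 10^8 m³/yr = 3.014 × 10^5 m³/d
t = 3.7 months = 111 d
ΔV = Q × t = 3.014 × 10^5 m³/d × 111 d = 3.345 × 10^7 m³
Δh = ΔV / (Sy × A) = 3.345 × 10^7 / (0.073 × 1 × 10^8) = 4.582 m

Δh ≈ 4.58 m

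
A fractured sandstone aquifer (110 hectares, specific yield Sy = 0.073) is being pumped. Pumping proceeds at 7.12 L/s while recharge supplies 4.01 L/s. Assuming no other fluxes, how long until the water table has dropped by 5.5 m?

A = 110 hectares = 1.1 × 10^6 m²
ΔV = Sy × A × Δh = 0.073 × 1.1 × 10^6 × 5.5 = 4.417 × 10^5 m³
Net withdrawal = 7.12 − 4.01 = 3.11 L/s = 268.7 m³/d
t = ΔV / Q = 4.417 × 10^5 m³ / 268.7 m³/d = 1644 d

t ≈ 1640 days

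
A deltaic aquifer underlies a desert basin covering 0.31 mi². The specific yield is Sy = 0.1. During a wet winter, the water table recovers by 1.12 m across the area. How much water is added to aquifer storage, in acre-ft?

ΔV ≈ 72.9 acre-ft

A = 0.31 mi² = 8.029 × 10^5 m²
ΔV = Sy × A × Δh = 0.1 × 8.029 × 10^5 m² × 1.12 m = 89920 m³
ΔV = 89920 m³ = 72.9 acre-ft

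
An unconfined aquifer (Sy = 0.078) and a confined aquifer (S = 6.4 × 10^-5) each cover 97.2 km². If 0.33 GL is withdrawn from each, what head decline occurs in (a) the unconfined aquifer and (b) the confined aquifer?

A = 97.2 km² = 9.72 × 10^7 m²
ΔV = 0.33 GL = 3.3 × 10^5 m³
Unconfined: Δh_u = ΔV/(Sy·A) = 3.3 × 10^5/(0.078 × 9.72 × 10^7) = 0.04353 m
Confined: Δh_c = ΔV/(S·A) = 3.3 × 10^5/(6.4 × 10^-5 × 9.72 × 10^7) = 53.05 m

Δh_u ≈ 0.0435 m; Δh_c ≈ 53 m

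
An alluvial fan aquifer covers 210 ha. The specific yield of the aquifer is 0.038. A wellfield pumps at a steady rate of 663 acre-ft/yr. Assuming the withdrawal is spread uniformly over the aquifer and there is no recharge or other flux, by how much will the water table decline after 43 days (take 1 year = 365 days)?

A = 210 ha = 2.1 × 10^6 m²
Q = 663 acre-ft/yr = 2241 m³/d
ΔV = Q × t = 2241 m³/d × 43 d = 96340 m³
Δh = ΔV / (Sy × A) = 96340 / (0.038 × 2.1 × 10^6) = 1.207 m

Δh ≈ 1.21 m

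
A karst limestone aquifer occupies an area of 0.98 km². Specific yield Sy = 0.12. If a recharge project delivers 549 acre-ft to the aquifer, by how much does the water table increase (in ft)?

Δh ≈ 18.9 ft

A = 0.98 km² = 9.8 × 10^5 m²
ΔV = 549 acre-ft = 6.772 × 10^5 m³
Δh = ΔV / (Sy × A) = 6.772 × 10^5 m³ / (0.12 × 9.8 × 10^5 m²) = 5.758 m
Δh = 5.758 m = 18.89 ft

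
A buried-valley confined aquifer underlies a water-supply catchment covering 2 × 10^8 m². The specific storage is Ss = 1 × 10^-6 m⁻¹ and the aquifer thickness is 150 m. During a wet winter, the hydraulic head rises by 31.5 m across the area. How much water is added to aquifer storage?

ΔV ≈ 9.45 × 10^5 m³

S = Ss × b = 1 × 10^-6 m⁻¹ × 150 m = 1.5 × 10^-4
ΔV = S × A × Δh = 1.5 × 10^-4 × 2 × 10^8 m² × 31.5 m = 9.45 × 10^5 m³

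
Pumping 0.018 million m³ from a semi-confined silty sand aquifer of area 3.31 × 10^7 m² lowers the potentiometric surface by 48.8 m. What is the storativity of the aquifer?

S ≈ 1.1 × 10^-5

ΔV = 0.018 million m³ = 18000 m³
S = ΔV / (A × Δh) = 18000 m³ / (3.31 × 10^7 m² × 48.8 m) = 1.114 × 10^-5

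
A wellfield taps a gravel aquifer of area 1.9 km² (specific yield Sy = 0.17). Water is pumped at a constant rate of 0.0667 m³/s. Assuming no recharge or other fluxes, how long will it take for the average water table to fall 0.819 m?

t ≈ 45.9 days

A = 1.9 km² = 1.9 × 10^6 m²
ΔV = Sy × A × Δh = 0.17 × 1.9 × 10^6 × 0.819 = 2.645 × 10^5 m³
Q = 0.0667 m³/s = 5763 m³/d
t = ΔV / Q = 2.645 × 10^5 m³ / 5763 m³/d = 45.9 d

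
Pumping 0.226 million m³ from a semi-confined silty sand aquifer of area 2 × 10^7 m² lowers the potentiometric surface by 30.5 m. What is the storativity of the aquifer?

ΔV = 0.226 million m³ = 2.26 × 10^5 m³
S = ΔV / (A × Δh) = 2.26 × 10^5 m³ / (2 × 10^7 m² × 30.5 m) = 3.705 × 10^-4

S ≈ 3.7 × 10^-4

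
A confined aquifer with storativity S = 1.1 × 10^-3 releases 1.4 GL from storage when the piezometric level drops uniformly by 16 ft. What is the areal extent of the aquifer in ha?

Δh = 16 ft = 4.877 m
ΔV = 1.4 GL = 1.4 × 10^6 m³
A = ΔV / (S × Δh) = 1.4 × 10^6 / (0.0011 × 4.877) = 2.61 × 10^8 m²
A = 2.61 × 10^8 m² = 26100 ha

A ≈ 26100 ha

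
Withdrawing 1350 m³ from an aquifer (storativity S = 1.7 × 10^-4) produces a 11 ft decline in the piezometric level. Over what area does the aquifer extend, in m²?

A ≈ 2.37 × 10^6 m²

Δh = 11 ft = 3.353 m
A = ΔV / (S × Δh) = 1350 / (1.7 × 10^-4 × 3.353) = 2.369 × 10^6 m²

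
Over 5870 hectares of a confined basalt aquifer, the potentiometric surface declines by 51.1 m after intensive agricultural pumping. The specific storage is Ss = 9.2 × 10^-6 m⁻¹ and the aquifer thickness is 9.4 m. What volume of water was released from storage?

ΔV ≈ 2.59 × 10^5 m³

S = Ss × b = 9.2 × 10^-6 m⁻¹ × 9.4 m = 8.648 × 10^-5
A = 5870 hectares = 5.87 × 10^7 m²
ΔV = S × A × Δh = 8.648 × 10^-5 × 5.87 × 10^7 m² × 51.1 m = 2.594 × 10^5 m³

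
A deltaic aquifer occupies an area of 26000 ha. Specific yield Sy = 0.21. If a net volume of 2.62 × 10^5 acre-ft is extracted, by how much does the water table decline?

A = 26000 ha = 2.6 × 10^8 m²
ΔV = 2.62 × 10^5 acre-ft = 3.232 × 10^8 m³
Δh = ΔV / (Sy × A) = 3.232 × 10^8 m³ / (0.21 × 2.6 × 10^8 m²) = 5.919 m

Δh ≈ 5.92 m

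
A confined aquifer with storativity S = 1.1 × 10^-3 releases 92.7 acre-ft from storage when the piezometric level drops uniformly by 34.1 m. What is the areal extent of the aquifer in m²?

A ≈ 3.05 × 10^6 m²

ΔV = 92.7 acre-ft = 1.143 × 10^5 m³
A = ΔV / (S × Δh) = 1.143 × 10^5 / (0.0011 × 34.1) = 3.048 × 10^6 m²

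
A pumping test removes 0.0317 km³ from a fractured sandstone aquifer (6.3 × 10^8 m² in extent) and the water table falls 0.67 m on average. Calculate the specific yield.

ΔV = 0.0317 km³ = 3.17 × 10^7 m³
Sy = ΔV / (A × Δh) = 3.17 × 10^7 m³ / (6.3 × 10^8 m² × 0.67 m) = 0.0751

Sy ≈ 0.075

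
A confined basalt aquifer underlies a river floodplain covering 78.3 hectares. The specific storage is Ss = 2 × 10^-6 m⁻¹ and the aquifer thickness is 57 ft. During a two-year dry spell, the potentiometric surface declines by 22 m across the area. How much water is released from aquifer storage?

b = 57 ft = 17.37 m
S = Ss × b = 2 × 10^-6 m⁻¹ × 17.37 m = 3.475 × 10^-5
A = 78.3 hectares = 7.83 × 10^5 m²
ΔV = S × A × Δh = 3.475 × 10^-5 × 7.83 × 10^5 m² × 22 m = 598.6 m³

ΔV ≈ 599 m³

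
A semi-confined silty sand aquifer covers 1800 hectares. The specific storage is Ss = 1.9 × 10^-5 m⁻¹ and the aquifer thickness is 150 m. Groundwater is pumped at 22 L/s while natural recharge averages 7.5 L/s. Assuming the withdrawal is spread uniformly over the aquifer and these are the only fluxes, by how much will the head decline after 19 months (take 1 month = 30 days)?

S = Ss × b = 1.9 × 10^-5 m⁻¹ × 150 m = 2.85 × 10^-3
A = 1800 hectares = 1.8 × 10^7 m²
Net abstraction = 22 − 7.5 = 14.5 L/s
Q_net = 14.5 L/s = 1253 m³/d
t = 19 months = 570 d
ΔV = Q × t = 1253 m³/d × 570 d = 7.141 × 10^5 m³
Δh = ΔV / (S × A) = 7.141 × 10^5 / (0.00285 × 1.8 × 10^7) = 13.92 m

Δh ≈ 13.9 m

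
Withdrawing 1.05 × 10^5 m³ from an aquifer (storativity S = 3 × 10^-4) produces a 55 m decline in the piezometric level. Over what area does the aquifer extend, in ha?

A = ΔV / (S × Δh) = 1.05 × 10^5 / (3 × 10^-4 × 55) = 6.364 × 10^6 m²
A = 6.364 × 10^6 m² = 636.4 ha

A ≈ 636 ha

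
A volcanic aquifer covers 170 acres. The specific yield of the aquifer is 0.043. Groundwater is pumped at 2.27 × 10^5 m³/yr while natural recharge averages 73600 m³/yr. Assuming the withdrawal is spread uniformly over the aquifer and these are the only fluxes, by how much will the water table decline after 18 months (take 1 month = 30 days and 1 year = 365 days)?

Δh ≈ 7.67 m

A = 170 acres = 6.88 × 10^5 m²
Net abstraction = 2.27 × 10^5 − 73600 = 1.534 × 10^5 m³/yr
Q_net = 1.534 × 10^5 m³/yr = 420.3 m³/d
t = 18 months = 540 d
ΔV = Q × t = 420.3 m³/d × 540 d = 2.269 × 10^5 m³
Δh = ΔV / (Sy × A) = 2.269 × 10^5 / (0.043 × 6.88 × 10^5) = 7.672 m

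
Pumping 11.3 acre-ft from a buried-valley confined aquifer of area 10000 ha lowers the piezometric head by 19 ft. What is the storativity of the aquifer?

A = 10000 ha = 1 × 10^8 m²
Δh = 19 ft = 5.791 m
ΔV = 11.3 acre-ft = 13940 m³
S = ΔV / (A × Δh) = 13940 m³ / (1 × 10^8 m² × 5.791 m) = 2.407 × 10^-5

S ≈ 2.4 × 10^-5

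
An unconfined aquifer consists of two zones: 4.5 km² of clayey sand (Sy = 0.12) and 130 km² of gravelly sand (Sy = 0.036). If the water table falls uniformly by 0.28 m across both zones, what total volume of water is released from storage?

ΔV ≈ 1.46 × 10^6 m³

A₁ = 4.5 km² = 4.5 × 10^6 m²; A₂ = 130 km² = 1.3 × 10^8 m²
ΔV₁ = 0.12 × 4.5 × 10^6 × 0.28 = 1.512 × 10^5 m³
ΔV₂ = 0.036 × 1.3 × 10^8 × 0.28 = 1.31 × 10^6 m³
ΔV = ΔV₁ + ΔV₂ = 1.462 × 10^6 m³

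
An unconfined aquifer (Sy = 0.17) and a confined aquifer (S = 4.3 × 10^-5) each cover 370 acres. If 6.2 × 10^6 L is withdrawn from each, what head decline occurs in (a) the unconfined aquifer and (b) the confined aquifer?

Δh_u ≈ 0.0244 m; Δh_c ≈ 96.3 m

A = 370 acres = 1.497 × 10^6 m²
ΔV = 6.2 × 10^6 L = 6200 m³
Unconfined: Δh_u = ΔV/(Sy·A) = 6200/(0.17 × 1.497 × 10^6) = 0.02436 m
Confined: Δh_c = ΔV/(S·A) = 6200/(4.3 × 10^-5 × 1.497 × 10^6) = 96.29 m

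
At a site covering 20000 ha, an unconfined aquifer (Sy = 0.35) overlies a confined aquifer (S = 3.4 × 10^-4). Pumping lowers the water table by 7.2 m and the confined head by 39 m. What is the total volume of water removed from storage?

ΔV ≈ 5.07 × 10^8 m³

A = 20000 ha = 2 × 10^8 m²
Unconfined: ΔV_u = Sy × A × Δh_u = 0.35 × 2 × 10^8 × 7.2 = 5.04 × 10^8 m³
Confined: ΔV_c = S × A × Δh_c = 3.4 × 10^-4 × 2 × 10^8 × 39 = 2.652 × 10^6 m³
Total ΔV = 5.04 × 10^8 + 2.652 × 10^6 = 5.067 × 10^8 m³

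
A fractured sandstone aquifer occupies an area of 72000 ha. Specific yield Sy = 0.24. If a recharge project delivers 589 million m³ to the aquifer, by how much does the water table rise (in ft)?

Δh ≈ 11.2 ft

A = 72000 ha = 7.2 × 10^8 m²
ΔV = 589 million m³ = 5.89 × 10^8 m³
Δh = ΔV / (Sy × A) = 5.89 × 10^8 m³ / (0.24 × 7.2 × 10^8 m²) = 3.409 m
Δh = 3.409 m = 11.18 ft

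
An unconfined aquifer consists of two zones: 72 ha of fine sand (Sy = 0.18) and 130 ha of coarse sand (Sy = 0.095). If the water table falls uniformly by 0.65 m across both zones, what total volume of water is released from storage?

A₁ = 72 ha = 7.2 × 10^5 m²; A₂ = 130 ha = 1.3 × 10^6 m²
ΔV₁ = 0.18 × 7.2 × 10^5 × 0.65 = 84240 m³
ΔV₂ = 0.095 × 1.3 × 10^6 × 0.65 = 80280 m³
ΔV = ΔV₁ + ΔV₂ = 1.645 × 10^5 m³

ΔV ≈ 1.65 × 10^5 m³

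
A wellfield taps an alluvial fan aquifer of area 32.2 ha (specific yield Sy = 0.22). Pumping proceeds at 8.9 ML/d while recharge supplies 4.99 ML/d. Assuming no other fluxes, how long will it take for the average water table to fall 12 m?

A = 32.2 ha = 3.22 × 10^5 m²
ΔV = Sy × A × Δh = 0.22 × 3.22 × 10^5 × 12 = 8.501 × 10^5 m³
Net withdrawal = 8.9 − 4.99 = 3.91 ML/d = 3910 m³/d
t = ΔV / Q = 8.501 × 10^5 m³ / 3910 m³/d = 217.4 d

t ≈ 217 days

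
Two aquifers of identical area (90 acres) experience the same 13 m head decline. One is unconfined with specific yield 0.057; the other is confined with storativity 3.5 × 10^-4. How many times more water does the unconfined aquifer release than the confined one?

ΔV_u / ΔV_c ≈ 163

A = 90 acres = 3.642 × 10^5 m²
Unconfined: ΔV_u = Sy × A × Δh = 0.057 × 3.642 × 10^5 × 13 = 2.699 × 10^5 m³
Confined: ΔV_c = S × A × Δh = 3.5 × 10^-4 × 3.642 × 10^5 × 13 = 1657 m³
Ratio = ΔV_u / ΔV_c = Sy / S = 0.057 / 3.5 × 10^-4 = 162.9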